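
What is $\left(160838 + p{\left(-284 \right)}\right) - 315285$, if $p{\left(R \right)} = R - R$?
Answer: $-154447$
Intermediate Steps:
$p{\left(R \right)} = 0$
$\left(160838 + p{\left(-284 \right)}\right) - 315285 = \left(160838 + 0\right) - 315285 = 160838 - 315285 = -154447$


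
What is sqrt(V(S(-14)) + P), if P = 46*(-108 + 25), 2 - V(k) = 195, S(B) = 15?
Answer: I*sqrt(4011) ≈ 63.332*I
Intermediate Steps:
V(k) = -193 (V(k) = 2 - 1*195 = 2 - 195 = -193)
P = -3818 (P = 46*(-83) = -3818)
sqrt(V(S(-14)) + P) = sqrt(-193 - 3818) = sqrt(-4011) = I*sqrt(4011)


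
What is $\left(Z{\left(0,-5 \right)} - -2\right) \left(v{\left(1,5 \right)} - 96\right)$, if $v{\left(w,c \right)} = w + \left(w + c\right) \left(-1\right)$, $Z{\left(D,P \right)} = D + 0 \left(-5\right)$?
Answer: $-202$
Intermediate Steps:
$Z{\left(D,P \right)} = D$ ($Z{\left(D,P \right)} = D + 0 = D$)
$v{\left(w,c \right)} = - c$ ($v{\left(w,c \right)} = w + \left(c + w\right) \left(-1\right) = w - \left(c + w\right) = - c$)
$\left(Z{\left(0,-5 \right)} - -2\right) \left(v{\left(1,5 \right)} - 96\right) = \left(0 - -2\right) \left(\left(-1\right) 5 - 96\right) = \left(0 + 2\right) \left(-5 - 96\right) = 2 \left(-101\right) = -202$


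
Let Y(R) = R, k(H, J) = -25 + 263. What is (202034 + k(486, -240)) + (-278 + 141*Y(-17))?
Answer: 199597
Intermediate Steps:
k(H, J) = 238
(202034 + k(486, -240)) + (-278 + 141*Y(-17)) = (202034 + 238) + (-278 + 141*(-17)) = 202272 + (-278 - 2397) = 202272 - 2675 = 199597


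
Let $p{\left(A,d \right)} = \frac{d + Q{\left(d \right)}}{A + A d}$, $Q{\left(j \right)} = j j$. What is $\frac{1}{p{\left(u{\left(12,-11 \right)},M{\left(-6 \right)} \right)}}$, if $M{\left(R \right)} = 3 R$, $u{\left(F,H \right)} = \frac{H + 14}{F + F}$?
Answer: $- \frac{1}{144} \approx -0.0069444$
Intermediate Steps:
$u{\left(F,H \right)} = \frac{14 + H}{2 F}$
$Q{\left(j \right)} = j^{2}$
$p{\left(A,d \right)} = \frac{d + d^{2}}{A + A d}$
$\frac{1}{p{\left(u{\left(12,-11 \right)},M{\left(-6 \right)} \right)}} = \frac{1}{3 \left(-6\right) \frac{1}{\frac{1}{2} \cdot \frac{1}{12} \left(14 - 11\right)}} = \frac{1}{\left(-18\right) \frac{1}{\frac{1}{2} \cdot \frac{1}{12} \cdot 3}} = \frac{1}{\left(-18\right) \frac{1}{\frac{1}{8}}} = \frac{1}{\left(-18\right) 8} = \frac{1}{-144} = - \frac{1}{144}$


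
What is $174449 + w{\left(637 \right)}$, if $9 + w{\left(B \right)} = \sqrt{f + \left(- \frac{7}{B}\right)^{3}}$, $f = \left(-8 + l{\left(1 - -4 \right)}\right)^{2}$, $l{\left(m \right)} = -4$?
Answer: $174440 + \frac{\sqrt{9874794293}}{8281} \approx 1.7445 \cdot 10^{5}$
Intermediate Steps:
$f = 144$ ($f = \left(-8 - 4\right)^{2} = \left(-12\right)^{2} = 144$)
$w{\left(B \right)} = -9 + \sqrt{144 - \frac{343}{B^{3}}}$ ($w{\left(B \right)} = -9 + \sqrt{144 + \left(- \frac{7}{B}\right)^{3}} = -9 + \sqrt{144 - \frac{343}{B^{3}}}$)
$174449 + w{\left(637 \right)} = 174449 - \left(9 - \sqrt{144 - \frac{343}{258474853}}\right) = 174449 - \left(9 - \sqrt{144 - \frac{1}{753571}}\right) = 174449 - \left(9 - \sqrt{\frac{108514223}{753571}}\right) = 174449 - \left(9 - \frac{\sqrt{9874794293}}{8281}\right) = 174440 + \frac{\sqrt{9874794293}}{8281}$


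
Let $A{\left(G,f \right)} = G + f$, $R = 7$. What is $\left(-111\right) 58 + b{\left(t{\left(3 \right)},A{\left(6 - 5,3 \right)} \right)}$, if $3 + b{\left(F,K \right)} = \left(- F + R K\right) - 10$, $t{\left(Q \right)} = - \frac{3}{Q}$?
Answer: $-6422$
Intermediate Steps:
$b{\left(F,K \right)} = -13 - F + 7 K$ ($b{\left(F,K \right)} = -3 - \left(10 + F - 7 K\right) = -13 - F + 7 K$)
$\left(-111\right) 58 + b{\left(t{\left(3 \right)},A{\left(6 - 5,3 \right)} \right)} = \left(-111\right) 58 - \left(13 - 1 - 7 \left(\left(6 - 5\right) + 3\right)\right) = -6438 - \left(13 - 1 - 7 \left(1 + 3\right)\right) = -6438 - -16 = -6438 + \left(-13 + 1 + 28\right) = -6438 + 16 = -6422$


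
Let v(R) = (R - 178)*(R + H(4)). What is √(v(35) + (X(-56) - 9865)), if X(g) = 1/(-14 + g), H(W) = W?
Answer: I*√75665870/70 ≈ 124.27*I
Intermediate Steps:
v(R) = (-178 + R)*(4 + R) (v(R) = (R - 178)*(R + 4) = (-178 + R)*(4 + R))
√(v(35) + (X(-56) - 9865)) = √((-712 + 35² - 174*35) + (1/(-14 - 56) - 9865)) = √((-712 + 1225 - 6090) + (1/(-70) - 9865)) = √(-5577 + (-1/70 - 9865)) = √(-5577 - 690551/70) = √(-1080941/70) = I*√75665870/70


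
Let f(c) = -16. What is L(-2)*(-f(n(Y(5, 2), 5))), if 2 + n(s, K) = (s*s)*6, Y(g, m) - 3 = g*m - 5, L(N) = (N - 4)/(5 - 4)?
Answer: -96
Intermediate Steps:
L(N) = -4 + N (L(N) = (-4 + N)/1 = (-4 + N)*1 = -4 + N)
Y(g, m) = -2 + g*m (Y(g, m) = 3 + (g*m - 5) = 3 + (-5 + g*m) = -2 + g*m)
n(s, K) = -2 + 6*s**2 (n(s, K) = -2 + (s*s)*6 = -2 + s**2*6 = -2 + 6*s**2)
L(-2)*(-f(n(Y(5, 2), 5))) = (-4 - 2)*(-1*(-16)) = -6*16 = -96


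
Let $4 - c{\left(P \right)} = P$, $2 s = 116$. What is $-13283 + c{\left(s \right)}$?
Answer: $-13337$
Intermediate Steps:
$s = 58$ ($s = \frac{1}{2} \cdot 116 = 58$)
$c{\left(P \right)} = 4 - P$
$-13283 + c{\left(s \right)} = -13283 + \left(4 - 58\right) = -13283 - 54 = -13337$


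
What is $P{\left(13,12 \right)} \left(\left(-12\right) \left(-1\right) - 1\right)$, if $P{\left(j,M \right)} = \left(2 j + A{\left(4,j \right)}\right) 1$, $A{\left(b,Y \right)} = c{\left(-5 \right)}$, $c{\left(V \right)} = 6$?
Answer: $352$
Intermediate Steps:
$A{\left(b,Y \right)} = 6$
$P{\left(j,M \right)} = 6 + 2 j$ ($P{\left(j,M \right)} = \left(2 j + 6\right) 1 = \left(6 + 2 j\right) 1 = 6 + 2 j$)
$P{\left(13,12 \right)} \left(\left(-12\right) \left(-1\right) - 1\right) = \left(6 + 2 \cdot 13\right) \left(\left(-12\right) \left(-1\right) - 1\right) = \left(6 + 26\right) \left(12 - 1\right) = 32 \cdot 11 = 352$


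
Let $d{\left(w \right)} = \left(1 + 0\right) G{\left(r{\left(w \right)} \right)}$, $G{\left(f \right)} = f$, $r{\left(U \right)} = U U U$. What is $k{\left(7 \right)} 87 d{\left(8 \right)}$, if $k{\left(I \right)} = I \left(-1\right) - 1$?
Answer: $-356352$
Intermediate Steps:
$k{\left(I \right)} = -1 - I$ ($k{\left(I \right)} = - I - 1 = -1 - I$)
$r{\left(U \right)} = U^{3}$ ($r{\left(U \right)} = U^{2} U = U^{3}$)
$d{\left(w \right)} = w^{3}$ ($d{\left(w \right)} = \left(1 + 0\right) w^{3} = 1 w^{3} = w^{3}$)
$k{\left(7 \right)} 87 d{\left(8 \right)} = \left(-1 - 7\right) 87 \cdot 8^{3} = \left(-1 - 7\right) 87 \cdot 512 = \left(-8\right) 87 \cdot 512 = \left(-696\right) 512 = -356352$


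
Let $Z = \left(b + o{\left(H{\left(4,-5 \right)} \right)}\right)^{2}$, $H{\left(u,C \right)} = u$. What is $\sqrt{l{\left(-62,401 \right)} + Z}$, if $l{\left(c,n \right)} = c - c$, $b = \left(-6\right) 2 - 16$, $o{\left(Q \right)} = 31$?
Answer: $3$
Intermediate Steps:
$b = -28$ ($b = -12 - 16 = -28$)
$l{\left(c,n \right)} = 0$
$Z = 9$ ($Z = \left(-28 + 31\right)^{2} = 3^{2} = 9$)
$\sqrt{l{\left(-62,401 \right)} + Z} = \sqrt{0 + 9} = \sqrt{9} = 3$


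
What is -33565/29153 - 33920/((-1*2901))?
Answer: 891497695/84572853 ≈ 10.541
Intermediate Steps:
-33565/29153 - 33920/((-1*2901)) = -33565*1/29153 - 33920/(-2901) = -33565/29153 - 33920*(-1/2901) = -33565/29153 + 33920/2901 = 891497695/84572853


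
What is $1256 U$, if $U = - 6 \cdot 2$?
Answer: $-15072$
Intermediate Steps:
$U = -12$ ($U = \left(-1\right) 12 = -12$)
$1256 U = 1256 \left(-12\right) = -15072$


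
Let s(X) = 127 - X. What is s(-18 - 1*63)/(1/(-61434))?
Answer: -12778272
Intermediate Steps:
s(-18 - 1*63)/(1/(-61434)) = (127 - (-18 - 1*63))/(1/(-61434)) = (127 - (-18 - 63))/(-1/61434) = (127 - 1*(-81))*(-61434) = (127 + 81)*(-61434) = 208*(-61434) = -12778272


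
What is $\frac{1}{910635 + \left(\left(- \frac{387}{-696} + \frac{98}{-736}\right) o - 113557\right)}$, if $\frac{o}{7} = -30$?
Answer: $\frac{5336}{4252734343} \approx 1.2547 \cdot 10^{-6}$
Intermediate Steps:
$o = -210$ ($o = 7 \left(-30\right) = -210$)
$\frac{1}{910635 + \left(\left(- \frac{387}{-696} + \frac{98}{-736}\right) o - 113557\right)} = \frac{1}{910635 - \left(113557 - \left(- \frac{387}{-696} + \frac{98}{-736}\right) \left(-210\right)\right)} = \frac{1}{910635 - \left(113557 - \left(\left(-387\right) \left(- \frac{1}{696}\right) + 98 \left(- \frac{1}{736}\right)\right) \left(-210\right)\right)} = \frac{1}{910635 - \left(113557 - \left(\frac{129}{232} - \frac{49}{368}\right) \left(-210\right)\right)} = \frac{1}{910635 + \left(\frac{4513}{10672} \left(-210\right) - 113557\right)} = \frac{1}{910635 - \frac{606414017}{5336}} = \frac{1}{\frac{4252734343}{5336}} = \frac{5336}{4252734343}$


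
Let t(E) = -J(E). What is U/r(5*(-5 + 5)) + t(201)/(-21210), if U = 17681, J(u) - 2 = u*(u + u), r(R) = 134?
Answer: 192920873/1421070 ≈ 135.76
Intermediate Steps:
J(u) = 2 + 2*u² (J(u) = 2 + u*(u + u) = 2 + u*(2*u) = 2 + 2*u²)
t(E) = -2 - 2*E² (t(E) = -(2 + 2*E²) = -2 - 2*E²)
U/r(5*(-5 + 5)) + t(201)/(-21210) = 17681/134 + (-2 - 2*201²)/(-21210) = 17681*(1/134) + (-2 - 2*40401)*(-1/21210) = 17681/134 + (-2 - 80802)*(-1/21210) = 17681/134 - 80804*(-1/21210) = 17681/134 + 40402/10605 = 192920873/1421070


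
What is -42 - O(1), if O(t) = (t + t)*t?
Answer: -44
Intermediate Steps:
O(t) = 2*t² (O(t) = (2*t)*t = 2*t²)
-42 - O(1) = -42 - 2*1² = -42 - 2 = -44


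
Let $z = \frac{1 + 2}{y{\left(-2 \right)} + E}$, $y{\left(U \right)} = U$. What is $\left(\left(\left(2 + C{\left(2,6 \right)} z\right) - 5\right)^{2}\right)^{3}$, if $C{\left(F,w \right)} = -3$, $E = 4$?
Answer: $\frac{11390625}{64} \approx 1.7798 \cdot 10^{5}$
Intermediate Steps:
$z = \frac{3}{2}$ ($z = \frac{1 + 2}{-2 + 4} = \frac{3}{2} \approx 1.5$)
$\left(\left(\left(2 + C{\left(2,6 \right)} z\right) - 5\right)^{2}\right)^{3} = \left(\left(\left(2 - \frac{9}{2}\right) - 5\right)^{2}\right)^{3} = \left(\left(- \frac{5}{2} - 5\right)^{2}\right)^{3} = \left(\left(- \frac{15}{2}\right)^{2}\right)^{3} = \left(\frac{225}{4}\right)^{3} = \frac{11390625}{64}$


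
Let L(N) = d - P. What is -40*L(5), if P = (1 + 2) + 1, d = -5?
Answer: 360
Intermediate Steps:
P = 4 (P = 3 + 1 = 4)
L(N) = -9 (L(N) = -5 - 1*4 = -5 - 4 = -9)
-40*L(5) = -40*(-9) = 360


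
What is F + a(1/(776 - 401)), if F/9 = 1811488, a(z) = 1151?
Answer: 16304543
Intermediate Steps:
F = 16303392 (F = 9*1811488 = 16303392)
F + a(1/(776 - 401)) = 16303392 + 1151 = 16304543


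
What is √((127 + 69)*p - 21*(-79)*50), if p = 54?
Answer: √93534 ≈ 305.83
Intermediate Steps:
√((127 + 69)*p - 21*(-79)*50) = √((127 + 69)*54 - 21*(-79)*50) = √(196*54 + 1659*50) = √(10584 + 82950) = √93534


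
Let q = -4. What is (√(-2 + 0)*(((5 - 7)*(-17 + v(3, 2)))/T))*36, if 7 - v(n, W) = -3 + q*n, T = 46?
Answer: -180*I*√2/23 ≈ -11.068*I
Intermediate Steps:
v(n, W) = 10 + 4*n (v(n, W) = 7 - (-3 - 4*n) = 7 + (3 + 4*n) = 10 + 4*n)
(√(-2 + 0)*(((5 - 7)*(-17 + v(3, 2)))/T))*36 = (√(-2 + 0)*(((5 - 7)*(-17 + (10 + 4*3)))/46))*36 = (√(-2)*(-2*(-17 + (10 + 12))*(1/46)))*36 = ((I*√2)*(-2*(-17 + 22)*(1/46)))*36 = ((I*√2)*(-2*5*(1/46)))*36 = ((I*√2)*(-10*1/46))*36 = ((I*√2)*(-5/23))*36 = -5*I*√2/23*36 = -180*I*√2/23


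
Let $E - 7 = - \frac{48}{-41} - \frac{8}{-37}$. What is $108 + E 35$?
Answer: $\frac{609141}{1517} \approx 401.54$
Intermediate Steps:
$E = \frac{12723}{1517}$ ($E = 7 - \left(- \frac{48}{41} - \frac{8}{37}\right) = 7 - - \frac{2104}{1517} = 7 + \left(\frac{48}{41} + \frac{8}{37}\right) = 7 + \frac{2104}{1517} = \frac{12723}{1517} \approx 8.3869$)
$108 + E 35 = 108 + \frac{12723}{1517} \cdot 35 = 108 + \frac{445305}{1517} = \frac{609141}{1517}$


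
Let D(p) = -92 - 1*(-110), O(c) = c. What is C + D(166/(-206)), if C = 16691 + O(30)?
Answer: 16739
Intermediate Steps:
D(p) = 18 (D(p) = -92 + 110 = 18)
C = 16721 (C = 16691 + 30 = 16721)
C + D(166/(-206)) = 16721 + 18 = 16739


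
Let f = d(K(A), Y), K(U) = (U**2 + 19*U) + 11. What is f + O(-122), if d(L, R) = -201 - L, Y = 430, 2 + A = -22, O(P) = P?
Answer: -454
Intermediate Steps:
A = -24 (A = -2 - 22 = -24)
K(U) = 11 + U**2 + 19*U
f = -332 (f = -201 - (11 + (-24)**2 + 19*(-24)) = -201 - (11 + 576 - 456) = -201 - 1*131 = -201 - 131 = -332)
f + O(-122) = -332 - 122 = -454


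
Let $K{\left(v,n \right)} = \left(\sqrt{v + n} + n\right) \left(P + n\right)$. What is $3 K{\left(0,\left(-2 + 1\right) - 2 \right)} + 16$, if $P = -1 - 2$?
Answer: $70 - 18 i \sqrt{3} \approx 70.0 - 31.177 i$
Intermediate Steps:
$P = -3$ ($P = -1 - 2 = -3$)
$K{\left(v,n \right)} = \left(-3 + n\right) \left(n + \sqrt{n + v}\right)$ ($K{\left(v,n \right)} = \left(\sqrt{v + n} + n\right) \left(-3 + n\right) = \left(\sqrt{n + v} + n\right) \left(-3 + n\right) = \left(n + \sqrt{n + v}\right) \left(-3 + n\right) = \left(-3 + n\right) \left(n + \sqrt{n + v}\right)$)
$3 K{\left(0,\left(-2 + 1\right) - 2 \right)} + 16 = 3 \left(\left(\left(-2 + 1\right) - 2\right)^{2} - 3 \left(\left(-2 + 1\right) - 2\right) - 3 \sqrt{\left(\left(-2 + 1\right) - 2\right) + 0} + \left(\left(-2 + 1\right) - 2\right) \sqrt{\left(\left(-2 + 1\right) - 2\right) + 0}\right) + 16 = 3 \left(\left(-1 - 2\right)^{2} - 3 \left(-1 - 2\right) - 3 \sqrt{\left(-1 - 2\right) + 0} + \left(-1 - 2\right) \sqrt{\left(-1 - 2\right) + 0}\right) + 16 = 3 \left(\left(-3\right)^{2} - -9 - 3 \sqrt{-3 + 0} - 3 \sqrt{-3 + 0}\right) + 16 = 3 \left(9 + 9 - 3 \sqrt{-3} - 3 \sqrt{-3}\right) + 16 = 3 \left(9 + 9 - 3 i \sqrt{3} - 3 i \sqrt{3}\right) + 16 = 3 \left(18 - 6 i \sqrt{3}\right) + 16 = \left(54 - 18 i \sqrt{3}\right) + 16 = 70 - 18 i \sqrt{3}$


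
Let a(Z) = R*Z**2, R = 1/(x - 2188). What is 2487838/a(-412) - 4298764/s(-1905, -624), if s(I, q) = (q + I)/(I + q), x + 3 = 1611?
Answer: -91391542807/21218 ≈ -4.3073e+6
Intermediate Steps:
x = 1608 (x = -3 + 1611 = 1608)
R = -1/580 (R = 1/(1608 - 2188) = 1/(-580) = -1/580 ≈ -0.0017241)
a(Z) = -Z**2/580
s(I, q) = 1 (s(I, q) = (I + q)/(I + q) = 1)
2487838/a(-412) - 4298764/s(-1905, -624) = 2487838/((-1/580*(-412)**2)) - 4298764/1 = 2487838/((-1/580*169744)) - 4298764*1 = 2487838/(-42436/145) - 4298764 = 2487838*(-145/42436) - 4298764 = -180368255/21218 - 4298764 = -91391542807/21218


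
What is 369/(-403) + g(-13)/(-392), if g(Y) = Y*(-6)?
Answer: -88041/78988 ≈ -1.1146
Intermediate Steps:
g(Y) = -6*Y
369/(-403) + g(-13)/(-392) = 369/(-403) - 6*(-13)/(-392) = 369*(-1/403) + 78*(-1/392) = -369/403 - 39/196 = -88041/78988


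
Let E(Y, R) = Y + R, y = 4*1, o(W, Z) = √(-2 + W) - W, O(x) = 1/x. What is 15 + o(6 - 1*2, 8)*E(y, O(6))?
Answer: -5/3 + 25*√2/6 ≈ 4.2259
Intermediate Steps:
y = 4
E(Y, R) = R + Y
15 + o(6 - 1*2, 8)*E(y, O(6)) = 15 + (√(-2 + (6 - 1*2)) - (6 - 1*2))*(1/6 + 4) = 15 + (√(-2 + (6 - 2)) - (6 - 2))*(⅙ + 4) = 15 + (√(-2 + 4) - 1*4)*(25/6) = 15 + (√2 - 4)*(25/6) = 15 + (-4 + √2)*(25/6) = 15 + (-50/3 + 25*√2/6) = -5/3 + 25*√2/6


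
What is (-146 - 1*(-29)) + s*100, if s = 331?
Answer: 32983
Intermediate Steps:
(-146 - 1*(-29)) + s*100 = (-146 - 1*(-29)) + 331*100 = (-146 + 29) + 33100 = -117 + 33100 = 32983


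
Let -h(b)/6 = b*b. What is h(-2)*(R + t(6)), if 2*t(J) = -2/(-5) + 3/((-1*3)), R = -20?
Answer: 2436/5 ≈ 487.20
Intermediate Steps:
h(b) = -6*b² (h(b) = -6*b*b = -6*b²)
t(J) = -3/10 (t(J) = (-2/(-5) + 3/((-1*3)))/2 = (-2*(-⅕) + 3/(-3))/2 = (⅖ + 3*(-⅓))/2 = (⅖ - 1)/2 = (½)*(-⅗) = -3/10)
h(-2)*(R + t(6)) = (-6*(-2)²)*(-20 - 3/10) = -6*4*(-203/10) = -24*(-203/10) = 2436/5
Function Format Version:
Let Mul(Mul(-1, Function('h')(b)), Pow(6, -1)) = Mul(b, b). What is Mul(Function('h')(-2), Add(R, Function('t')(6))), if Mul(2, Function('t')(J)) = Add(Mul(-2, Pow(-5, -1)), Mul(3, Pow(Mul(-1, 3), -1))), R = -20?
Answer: Rational(2436, 5) ≈ 487.20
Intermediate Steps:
Function('h')(b) = Mul(-6, Pow(b, 2)) (Function('h')(b) = Mul(-6, Mul(b, b)) = Mul(-6, Pow(b, 2)))
Function('t')(J) = Rational(-3, 10) (Function('t')(J) = Mul(Rational(1, 2), Add(Mul(-2, Pow(-5, -1)), Mul(3, Pow(Mul(-1, 3), -1)))) = Mul(Rational(1, 2), Add(Mul(-2, Rational(-1, 5)), Mul(3, Pow(-3, -1)))) = Mul(Rational(1, 2), Add(Rational(2, 5), Mul(3, Rational(-1, 3)))) = Mul(Rational(1, 2), Add(Rational(2, 5), -1)) = Mul(Rational(1, 2), Rational(-3, 5)) = Rational(-3, 10))
Mul(Function('h')(-2), Add(R, Function('t')(6))) = Mul(Mul(-6, Pow(-2, 2)), Add(-20, Rational(-3, 10))) = Mul(Mul(-6, 4), Rational(-203, 10)) = Mul(-24, Rational(-203, 10)) = Rational(2436, 5)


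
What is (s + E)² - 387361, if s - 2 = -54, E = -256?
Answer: -292497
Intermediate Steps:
s = -52 (s = 2 - 54 = -52)
(s + E)² - 387361 = (-52 - 256)² - 387361 = (-308)² - 387361 = 94864 - 387361 = -292497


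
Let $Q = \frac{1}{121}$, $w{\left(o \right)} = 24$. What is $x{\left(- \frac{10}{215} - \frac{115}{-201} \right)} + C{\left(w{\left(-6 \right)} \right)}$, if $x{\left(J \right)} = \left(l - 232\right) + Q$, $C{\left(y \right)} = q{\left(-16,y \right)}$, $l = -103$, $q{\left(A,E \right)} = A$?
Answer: $- \frac{42470}{121} \approx -350.99$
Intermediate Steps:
$Q = \frac{1}{121} \approx 0.0082645$
$C{\left(y \right)} = -16$
$x{\left(J \right)} = - \frac{40534}{121}$ ($x{\left(J \right)} = \left(-103 - 232\right) + \frac{1}{121} = -335 + \frac{1}{121} = - \frac{40534}{121}$)
$x{\left(- \frac{10}{215} - \frac{115}{-201} \right)} + C{\left(w{\left(-6 \right)} \right)} = - \frac{40534}{121} - 16 = - \frac{42470}{121}$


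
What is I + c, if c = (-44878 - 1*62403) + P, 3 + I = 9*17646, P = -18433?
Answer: 33097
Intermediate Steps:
I = 158811 (I = -3 + 9*17646 = -3 + 158814 = 158811)
c = -125714 (c = (-44878 - 1*62403) - 18433 = (-44878 - 62403) - 18433 = -107281 - 18433 = -125714)
I + c = 158811 - 125714 = 33097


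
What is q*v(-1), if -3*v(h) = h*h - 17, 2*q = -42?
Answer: -112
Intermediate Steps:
q = -21 (q = (½)*(-42) = -21)
v(h) = 17/3 - h²/3 (v(h) = -(h*h - 17)/3 = -(h² - 17)/3 = -(-17 + h²)/3 = 17/3 - h²/3)
q*v(-1) = -21*(17/3 - ⅓*(-1)²) = -21*(17/3 - ⅓*1) = -21*(17/3 - ⅓) = -21*16/3 = -112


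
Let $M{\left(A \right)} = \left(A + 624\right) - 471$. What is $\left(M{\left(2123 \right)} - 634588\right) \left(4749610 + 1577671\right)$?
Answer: $-4000815703672$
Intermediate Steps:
$M{\left(A \right)} = 153 + A$ ($M{\left(A \right)} = \left(624 + A\right) - 471 = 153 + A$)
$\left(M{\left(2123 \right)} - 634588\right) \left(4749610 + 1577671\right) = \left(\left(153 + 2123\right) - 634588\right) \left(4749610 + 1577671\right) = \left(2276 - 634588\right) 6327281 = \left(-632312\right) 6327281 = -4000815703672$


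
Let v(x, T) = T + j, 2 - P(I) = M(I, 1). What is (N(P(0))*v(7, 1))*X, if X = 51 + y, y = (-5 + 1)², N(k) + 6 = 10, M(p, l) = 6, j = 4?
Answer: 1340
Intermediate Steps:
P(I) = -4 (P(I) = 2 - 1*6 = 2 - 6 = -4)
N(k) = 4 (N(k) = -6 + 10 = 4)
v(x, T) = 4 + T (v(x, T) = T + 4 = 4 + T)
y = 16 (y = (-4)² = 16)
X = 67 (X = 51 + 16 = 67)
(N(P(0))*v(7, 1))*X = (4*(4 + 1))*67 = (4*5)*67 = 20*67 = 1340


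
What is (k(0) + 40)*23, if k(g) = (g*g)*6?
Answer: 920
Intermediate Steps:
k(g) = 6*g² (k(g) = g²*6 = 6*g²)
(k(0) + 40)*23 = (6*0² + 40)*23 = (6*0 + 40)*23 = (0 + 40)*23 = 40*23 = 920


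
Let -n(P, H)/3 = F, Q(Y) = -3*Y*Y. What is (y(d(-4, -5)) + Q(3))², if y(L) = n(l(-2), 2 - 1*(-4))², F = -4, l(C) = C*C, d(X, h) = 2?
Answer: 13689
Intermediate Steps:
l(C) = C²
Q(Y) = -3*Y²
n(P, H) = 12 (n(P, H) = -3*(-4) = 12)
y(L) = 144 (y(L) = 12² = 144)
(y(d(-4, -5)) + Q(3))² = (144 - 3*3²)² = (144 - 3*9)² = (144 - 27)² = 117² = 13689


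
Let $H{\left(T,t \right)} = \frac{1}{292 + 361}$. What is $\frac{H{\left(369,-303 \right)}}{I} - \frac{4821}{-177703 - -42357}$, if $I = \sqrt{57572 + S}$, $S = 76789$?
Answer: $\frac{4821}{135346} + \frac{\sqrt{14929}}{29245911} \approx 0.035624$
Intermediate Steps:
$I = 3 \sqrt{14929}$ ($I = \sqrt{57572 + 76789} = \sqrt{134361} = 3 \sqrt{14929} \approx 366.55$)
$H{\left(T,t \right)} = \frac{1}{653}$
$\frac{H{\left(369,-303 \right)}}{I} - \frac{4821}{-177703 - -42357} = \frac{1}{653 \cdot 3 \sqrt{14929}} - \frac{4821}{-177703 - -42357} = \frac{\frac{1}{44787} \sqrt{14929}}{653} - \frac{4821}{-177703 + 42357} = \frac{\sqrt{14929}}{29245911} - \frac{4821}{-135346} = \frac{\sqrt{14929}}{29245911} - - \frac{4821}{135346} = \frac{\sqrt{14929}}{29245911} + \frac{4821}{135346} = \frac{4821}{135346} + \frac{\sqrt{14929}}{29245911}$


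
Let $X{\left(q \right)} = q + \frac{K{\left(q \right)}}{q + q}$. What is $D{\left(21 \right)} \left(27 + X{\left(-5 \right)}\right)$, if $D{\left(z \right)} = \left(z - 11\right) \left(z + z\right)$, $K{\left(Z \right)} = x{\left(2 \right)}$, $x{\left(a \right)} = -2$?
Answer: $9324$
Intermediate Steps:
$K{\left(Z \right)} = -2$
$D{\left(z \right)} = 2 z \left(-11 + z\right)$ ($D{\left(z \right)} = \left(-11 + z\right) 2 z = 2 z \left(-11 + z\right)$)
$X{\left(q \right)} = q - \frac{1}{q}$ ($X{\left(q \right)} = q - \frac{2}{q + q} = q - \frac{2}{2 q} = q - 2 \frac{1}{2 q} = q - \frac{1}{q}$)
$D{\left(21 \right)} \left(27 + X{\left(-5 \right)}\right) = 2 \cdot 21 \left(-11 + 21\right) \left(27 - \frac{24}{5}\right) = 2 \cdot 21 \cdot 10 \left(27 - \frac{24}{5}\right) = 420 \left(27 + \left(-5 + \frac{1}{5}\right)\right) = 420 \left(27 - \frac{24}{5}\right) = 420 \cdot \frac{111}{5} = 9324$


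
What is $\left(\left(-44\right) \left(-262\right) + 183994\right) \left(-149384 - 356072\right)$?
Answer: $-98827768032$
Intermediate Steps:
$\left(\left(-44\right) \left(-262\right) + 183994\right) \left(-149384 - 356072\right) = \left(11528 + 183994\right) \left(-505456\right) = 195522 \left(-505456\right) = -98827768032$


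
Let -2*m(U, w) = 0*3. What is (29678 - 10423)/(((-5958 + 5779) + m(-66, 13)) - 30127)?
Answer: -19255/30306 ≈ -0.63535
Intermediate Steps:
m(U, w) = 0 (m(U, w) = -0*3 = -½*0 = 0)
(29678 - 10423)/(((-5958 + 5779) + m(-66, 13)) - 30127) = (29678 - 10423)/(((-5958 + 5779) + 0) - 30127) = 19255/((-179 + 0) - 30127) = 19255/(-179 - 30127) = 19255/(-30306) = 19255*(-1/30306) = -19255/30306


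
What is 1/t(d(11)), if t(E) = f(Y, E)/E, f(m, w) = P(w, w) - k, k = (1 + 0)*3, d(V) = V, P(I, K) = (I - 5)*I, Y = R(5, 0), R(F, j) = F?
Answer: 11/63 ≈ 0.17460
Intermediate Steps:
Y = 5
P(I, K) = I*(-5 + I) (P(I, K) = (-5 + I)*I = I*(-5 + I))
k = 3 (k = 1*3 = 3)
f(m, w) = -3 + w*(-5 + w) (f(m, w) = w*(-5 + w) - 1*3 = w*(-5 + w) - 3 = -3 + w*(-5 + w))
t(E) = (-3 + E*(-5 + E))/E
1/t(d(11)) = 1/(-5 + 11 - 3/11) = 1/(63/11) = 11/63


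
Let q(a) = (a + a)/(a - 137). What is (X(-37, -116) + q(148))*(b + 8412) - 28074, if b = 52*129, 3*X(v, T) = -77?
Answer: -102174/11 ≈ -9288.5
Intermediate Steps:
q(a) = 2*a/(-137 + a) (q(a) = (2*a)/(-137 + a) = 2*a/(-137 + a))
X(v, T) = -77/3 (X(v, T) = (⅓)*(-77) = -77/3)
b = 6708
(X(-37, -116) + q(148))*(b + 8412) - 28074 = (-77/3 + 2*148/(-137 + 148))*(6708 + 8412) - 28074 = (-77/3 + 2*148/11)*15120 - 28074 = (-77/3 + 2*148*(1/11))*15120 - 28074 = (-77/3 + 296/11)*15120 - 28074 = (41/33)*15120 - 28074 = 206640/11 - 28074 = -102174/11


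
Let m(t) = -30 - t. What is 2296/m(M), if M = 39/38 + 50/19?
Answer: -87248/1279 ≈ -68.216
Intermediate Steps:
M = 139/38 (M = 39*(1/38) + 50*(1/19) = 39/38 + 50/19 = 139/38 ≈ 3.6579)
2296/m(M) = 2296/(-30 - 1*139/38) = 2296/(-30 - 139/38) = 2296/(-1279/38) = 2296*(-38/1279) = -87248/1279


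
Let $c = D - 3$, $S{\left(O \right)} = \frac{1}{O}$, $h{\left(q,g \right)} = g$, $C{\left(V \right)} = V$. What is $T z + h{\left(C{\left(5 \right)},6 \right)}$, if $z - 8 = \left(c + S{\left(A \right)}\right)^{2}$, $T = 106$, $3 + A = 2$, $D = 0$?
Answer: $2550$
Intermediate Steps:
$A = -1$ ($A = -3 + 2 = -1$)
$c = -3$ ($c = 0 - 3 = -3$)
$z = 24$ ($z = 8 + \left(-3 + \frac{1}{-1}\right)^{2} = 8 + \left(-3 - 1\right)^{2} = 8 + \left(-4\right)^{2} = 8 + 16 = 24$)
$T z + h{\left(C{\left(5 \right)},6 \right)} = 106 \cdot 24 + 6 = 2544 + 6 = 2550$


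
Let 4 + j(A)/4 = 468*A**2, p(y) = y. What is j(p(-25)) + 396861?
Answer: 1566845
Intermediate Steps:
j(A) = -16 + 1872*A**2 (j(A) = -16 + 4*(468*A**2) = -16 + 1872*A**2)
j(p(-25)) + 396861 = (-16 + 1872*(-25)**2) + 396861 = (-16 + 1872*625) + 396861 = (-16 + 1170000) + 396861 = 1169984 + 396861 = 1566845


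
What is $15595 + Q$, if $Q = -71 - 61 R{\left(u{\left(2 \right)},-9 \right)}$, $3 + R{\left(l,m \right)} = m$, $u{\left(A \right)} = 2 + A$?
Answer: $16256$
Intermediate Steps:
$R{\left(l,m \right)} = -3 + m$
$Q = 661$ ($Q = -71 - 61 \left(-3 - 9\right) = -71 - -732 = -71 + 732 = 661$)
$15595 + Q = 15595 + 661 = 16256$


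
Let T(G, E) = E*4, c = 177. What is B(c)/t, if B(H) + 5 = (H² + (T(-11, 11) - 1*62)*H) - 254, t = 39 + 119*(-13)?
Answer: -6971/377 ≈ -18.491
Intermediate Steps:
T(G, E) = 4*E
t = -1508 (t = 39 - 1547 = -1508)
B(H) = -259 + H² - 18*H (B(H) = -5 + ((H² + (4*11 - 1*62)*H) - 254) = -5 + ((H² + (44 - 62)*H) - 254) = -5 + ((H² - 18*H) - 254) = -5 + (-254 + H² - 18*H) = -259 + H² - 18*H)
B(c)/t = (-259 + 177² - 18*177)/(-1508) = (-259 + 31329 - 3186)*(-1/1508) = 27884*(-1/1508) = -6971/377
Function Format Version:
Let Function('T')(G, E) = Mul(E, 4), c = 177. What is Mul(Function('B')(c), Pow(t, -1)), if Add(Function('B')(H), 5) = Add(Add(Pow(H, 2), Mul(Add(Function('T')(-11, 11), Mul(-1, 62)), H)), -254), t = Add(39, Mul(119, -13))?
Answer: Rational(-6971, 377) ≈ -18.491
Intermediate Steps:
Function('T')(G, E) = Mul(4, E)
t = -1508 (t = Add(39, -1547) = -1508)
Function('B')(H) = Add(-259, Pow(H, 2), Mul(-18, H)) (Function('B')(H) = Add(-5, Add(Add(Pow(H, 2), Mul(Add(Mul(4, 11), Mul(-1, 62)), H)), -254)) = Add(-5, Add(Add(Pow(H, 2), Mul(Add(44, -62), H)), -254)) = Add(-5, Add(Add(Pow(H, 2), Mul(-18, H)), -254)) = Add(-5, Add(-254, Pow(H, 2), Mul(-18, H))) = Add(-259, Pow(H, 2), Mul(-18, H)))
Mul(Function('B')(c), Pow(t, -1)) = Mul(Add(-259, Pow(177, 2), Mul(-18, 177)), Pow(-1508, -1)) = Mul(Add(-259, 31329, -3186), Rational(-1, 1508)) = Mul(27884, Rational(-1, 1508)) = Rational(-6971, 377)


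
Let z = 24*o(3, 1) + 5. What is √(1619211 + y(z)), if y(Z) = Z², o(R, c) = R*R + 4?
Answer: 10*√17197 ≈ 1311.4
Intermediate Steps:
o(R, c) = 4 + R² (o(R, c) = R² + 4 = 4 + R²)
z = 317 (z = 24*(4 + 3²) + 5 = 24*(4 + 9) + 5 = 24*13 + 5 = 312 + 5 = 317)
√(1619211 + y(z)) = √(1619211 + 317²) = √(1619211 + 100489) = √1719700 = 10*√17197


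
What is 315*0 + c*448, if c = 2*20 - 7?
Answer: 14784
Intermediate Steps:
c = 33 (c = 40 - 7 = 33)
315*0 + c*448 = 315*0 + 33*448 = 0 + 14784 = 14784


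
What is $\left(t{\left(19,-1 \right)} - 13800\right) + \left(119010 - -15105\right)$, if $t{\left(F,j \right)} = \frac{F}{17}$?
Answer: $\frac{2045374}{17} \approx 1.2032 \cdot 10^{5}$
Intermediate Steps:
$t{\left(F,j \right)} = \frac{F}{17}$ ($t{\left(F,j \right)} = F \frac{1}{17} = \frac{F}{17}$)
$\left(t{\left(19,-1 \right)} - 13800\right) + \left(119010 - -15105\right) = \left(\frac{1}{17} \cdot 19 - 13800\right) + \left(119010 - -15105\right) = \left(\frac{19}{17} - 13800\right) + \left(119010 + 15105\right) = - \frac{234581}{17} + 134115 = \frac{2045374}{17}$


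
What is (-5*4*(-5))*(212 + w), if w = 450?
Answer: 66200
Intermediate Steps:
(-5*4*(-5))*(212 + w) = (-5*4*(-5))*(212 + 450) = -20*(-5)*662 = 100*662 = 66200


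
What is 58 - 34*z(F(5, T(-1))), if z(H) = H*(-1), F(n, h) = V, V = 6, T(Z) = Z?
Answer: 262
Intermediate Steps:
F(n, h) = 6
z(H) = -H
58 - 34*z(F(5, T(-1))) = 58 - (-34)*6 = 58 - 34*(-6) = 58 + 204 = 262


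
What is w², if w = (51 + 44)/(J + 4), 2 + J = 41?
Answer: 9025/1849 ≈ 4.8810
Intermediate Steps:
J = 39 (J = -2 + 41 = 39)
w = 95/43 (w = (51 + 44)/(39 + 4) = 95/43 ≈ 2.2093)
w² = (95/43)² = 9025/1849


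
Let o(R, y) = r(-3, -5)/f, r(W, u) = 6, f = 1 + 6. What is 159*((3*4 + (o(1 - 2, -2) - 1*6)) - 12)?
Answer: -5724/7 ≈ -817.71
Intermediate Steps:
f = 7
o(R, y) = 6/7
159*((3*4 + (o(1 - 2, -2) - 1*6)) - 12) = 159*((3*4 + (6/7 - 1*6)) - 12) = 159*((12 + (6/7 - 6)) - 12) = 159*((12 - 36/7) - 12) = 159*(48/7 - 12) = 159*(-36/7) = -5724/7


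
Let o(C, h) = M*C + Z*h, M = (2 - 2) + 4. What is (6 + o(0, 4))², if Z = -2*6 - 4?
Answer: 3364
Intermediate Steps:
M = 4 (M = 0 + 4 = 4)
Z = -16 (Z = -12 - 4 = -16)
o(C, h) = -16*h + 4*C (o(C, h) = 4*C - 16*h = -16*h + 4*C)
(6 + o(0, 4))² = (6 + (-16*4 + 4*0))² = (6 + (-64 + 0))² = (6 - 64)² = (-58)² = 3364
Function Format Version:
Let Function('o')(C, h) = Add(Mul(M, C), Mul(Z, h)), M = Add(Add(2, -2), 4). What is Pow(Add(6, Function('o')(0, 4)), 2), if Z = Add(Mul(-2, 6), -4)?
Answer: 3364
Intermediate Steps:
M = 4 (M = Add(0, 4) = 4)
Z = -16 (Z = Add(-12, -4) = -16)
Function('o')(C, h) = Add(Mul(-16, h), Mul(4, C)) (Function('o')(C, h) = Add(Mul(4, C), Mul(-16, h)) = Add(Mul(-16, h), Mul(4, C)))
Pow(Add(6, Function('o')(0, 4)), 2) = Pow(Add(6, Add(Mul(-16, 4), Mul(4, 0))), 2) = Pow(Add(6, Add(-64, 0)), 2) = Pow(Add(6, -64), 2) = Pow(-58, 2) = 3364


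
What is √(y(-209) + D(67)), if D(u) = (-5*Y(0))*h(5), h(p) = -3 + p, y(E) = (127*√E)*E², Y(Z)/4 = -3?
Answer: √(120 + 5547487*I*√209) ≈ 6332.4 + 6332.4*I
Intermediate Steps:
Y(Z) = -12 (Y(Z) = 4*(-3) = -12)
y(E) = 127*E^(5/2)
D(u) = 120 (D(u) = (-5*(-12))*(-3 + 5) = 60*2 = 120)
√(y(-209) + D(67)) = √(127*(-209)^(5/2) + 120) = √(127*(43681*I*√209) + 120) = √(5547487*I*√209 + 120) = √(120 + 5547487*I*√209)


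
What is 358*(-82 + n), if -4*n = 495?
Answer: -147317/2 ≈ -73659.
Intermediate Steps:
n = -495/4 (n = -¼*495 = -495/4 ≈ -123.75)
358*(-82 + n) = 358*(-82 - 495/4) = 358*(-823/4) = -147317/2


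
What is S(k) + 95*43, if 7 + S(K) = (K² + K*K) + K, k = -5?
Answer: 4123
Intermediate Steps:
S(K) = -7 + K + 2*K² (S(K) = -7 + ((K² + K*K) + K) = -7 + ((K² + K²) + K) = -7 + (2*K² + K) = -7 + (K + 2*K²) = -7 + K + 2*K²)
S(k) + 95*43 = (-7 - 5 + 2*(-5)²) + 95*43 = (-7 - 5 + 2*25) + 4085 = (-7 - 5 + 50) + 4085 = 38 + 4085 = 4123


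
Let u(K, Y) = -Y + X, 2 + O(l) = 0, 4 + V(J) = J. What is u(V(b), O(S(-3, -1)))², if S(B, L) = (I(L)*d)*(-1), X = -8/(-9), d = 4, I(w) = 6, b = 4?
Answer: 676/81 ≈ 8.3457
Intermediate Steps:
X = 8/9 (X = -8*(-⅑) = 8/9 ≈ 0.88889)
S(B, L) = -24 (S(B, L) = (6*4)*(-1) = 24*(-1) = -24)
V(J) = -4 + J
O(l) = -2 (O(l) = -2 + 0 = -2)
u(K, Y) = 8/9 - Y (u(K, Y) = -Y + 8/9 = 8/9 - Y)
u(V(b), O(S(-3, -1)))² = (8/9 - 1*(-2))² = (8/9 + 2)² = (26/9)² = 676/81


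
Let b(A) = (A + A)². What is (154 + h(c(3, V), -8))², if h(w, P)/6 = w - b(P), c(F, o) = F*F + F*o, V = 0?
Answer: 1763584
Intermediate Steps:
b(A) = 4*A² (b(A) = (2*A)² = 4*A²)
c(F, o) = F² + F*o
h(w, P) = -24*P² + 6*w (h(w, P) = 6*(w - 4*P²) = -24*P² + 6*w)
(154 + h(c(3, V), -8))² = (154 + (-24*(-8)² + 6*(3*(3 + 0))))² = (154 + (-24*64 + 6*(3*3)))² = (154 + (-1536 + 6*9))² = (154 + (-1536 + 54))² = (154 - 1482)² = (-1328)² = 1763584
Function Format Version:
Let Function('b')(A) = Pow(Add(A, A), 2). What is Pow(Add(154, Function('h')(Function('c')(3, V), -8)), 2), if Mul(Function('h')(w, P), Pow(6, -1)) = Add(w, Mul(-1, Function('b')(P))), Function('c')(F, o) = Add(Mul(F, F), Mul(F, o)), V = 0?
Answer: 1763584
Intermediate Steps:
Function('b')(A) = Mul(4, Pow(A, 2)) (Function('b')(A) = Pow(Mul(2, A), 2) = Mul(4, Pow(A, 2)))
Function('c')(F, o) = Add(Pow(F, 2), Mul(F, o))
Function('h')(w, P) = Add(Mul(-24, Pow(P, 2)), Mul(6, w)) (Function('h')(w, P) = Mul(6, Add(w, Mul(-1, Mul(4, Pow(P, 2))))) = Mul(6, Add(w, Mul(-4, Pow(P, 2)))) = Add(Mul(-24, Pow(P, 2)), Mul(6, w)))
Pow(Add(154, Function('h')(Function('c')(3, V), -8)), 2) = Pow(Add(154, Add(Mul(-24, Pow(-8, 2)), Mul(6, Mul(3, Add(3, 0))))), 2) = Pow(Add(154, Add(Mul(-24, 64), Mul(6, Mul(3, 3)))), 2) = Pow(Add(154, Add(-1536, Mul(6, 9))), 2) = Pow(Add(154, Add(-1536, 54)), 2) = Pow(Add(154, -1482), 2) = Pow(-1328, 2) = 1763584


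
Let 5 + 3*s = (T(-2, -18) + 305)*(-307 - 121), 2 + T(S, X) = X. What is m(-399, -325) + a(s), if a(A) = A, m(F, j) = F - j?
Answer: -122207/3 ≈ -40736.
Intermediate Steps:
T(S, X) = -2 + X
s = -121985/3 (s = -5/3 + (((-2 - 18) + 305)*(-307 - 121))/3 = -5/3 + ((-20 + 305)*(-428))/3 = -5/3 + (285*(-428))/3 = -5/3 + (⅓)*(-121980) = -5/3 - 40660 = -121985/3 ≈ -40662.)
m(-399, -325) + a(s) = (-399 - 1*(-325)) - 121985/3 = (-399 + 325) - 121985/3 = -74 - 121985/3 = -122207/3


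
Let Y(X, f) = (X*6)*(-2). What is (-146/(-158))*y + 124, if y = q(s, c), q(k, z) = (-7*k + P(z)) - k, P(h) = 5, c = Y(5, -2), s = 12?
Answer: 3153/79 ≈ 39.911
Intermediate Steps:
Y(X, f) = -12*X (Y(X, f) = (6*X)*(-2) = -12*X)
c = -60 (c = -12*5 = -60)
q(k, z) = 5 - 8*k (q(k, z) = (-7*k + 5) - k = (5 - 7*k) - k = 5 - 8*k)
y = -91 (y = 5 - 8*12 = 5 - 96 = -91)
(-146/(-158))*y + 124 = -146/(-158)*(-91) + 124 = -146*(-1/158)*(-91) + 124 = (73/79)*(-91) + 124 = -6643/79 + 124 = 3153/79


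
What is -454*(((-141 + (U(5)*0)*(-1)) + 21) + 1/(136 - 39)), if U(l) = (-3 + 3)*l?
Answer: 5284106/97 ≈ 54475.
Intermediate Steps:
U(l) = 0 (U(l) = 0*l = 0)
-454*(((-141 + (U(5)*0)*(-1)) + 21) + 1/(136 - 39)) = -454*(((-141 + (0*0)*(-1)) + 21) + 1/(136 - 39)) = -454*(((-141 + 0*(-1)) + 21) + 1/97) = -454*(((-141 + 0) + 21) + 1/97) = -454*((-141 + 21) + 1/97) = -454*(-120 + 1/97) = -454*(-11639/97) = 5284106/97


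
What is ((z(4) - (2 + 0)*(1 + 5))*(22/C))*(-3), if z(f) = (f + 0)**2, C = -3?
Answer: 88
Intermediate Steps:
z(f) = f**2
((z(4) - (2 + 0)*(1 + 5))*(22/C))*(-3) = ((4**2 - (2 + 0)*(1 + 5))*(22/(-3)))*(-3) = ((16 - 2*6)*(22*(-1/3)))*(-3) = ((16 - 1*12)*(-22/3))*(-3) = ((16 - 12)*(-22/3))*(-3) = (4*(-22/3))*(-3) = -88/3*(-3) = 88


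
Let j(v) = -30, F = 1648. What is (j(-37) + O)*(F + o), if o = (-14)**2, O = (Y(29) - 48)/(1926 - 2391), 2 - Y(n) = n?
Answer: -1705700/31 ≈ -55023.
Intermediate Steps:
Y(n) = 2 - n
O = 5/31 (O = ((2 - 1*29) - 48)/(1926 - 2391) = ((2 - 29) - 48)/(-465) = (-27 - 48)*(-1/465) = -75*(-1/465) = 5/31 ≈ 0.16129)
o = 196
(j(-37) + O)*(F + o) = (-30 + 5/31)*(1648 + 196) = -925/31*1844 = -1705700/31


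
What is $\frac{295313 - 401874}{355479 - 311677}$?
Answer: $- \frac{106561}{43802} \approx -2.4328$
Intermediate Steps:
$\frac{295313 - 401874}{355479 - 311677} = - \frac{106561}{43802}$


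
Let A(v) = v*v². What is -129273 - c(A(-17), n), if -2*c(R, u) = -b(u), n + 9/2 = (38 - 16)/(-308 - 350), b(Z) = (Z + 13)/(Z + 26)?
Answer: -3651967821/28250 ≈ -1.2927e+5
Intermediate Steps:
b(Z) = (13 + Z)/(26 + Z)
A(v) = v³
n = -2983/658 (n = -9/2 + (38 - 16)/(-308 - 350) = -9/2 + 22/(-658) = -9/2 + 22*(-1/658) = -9/2 - 11/329 = -2983/658 ≈ -4.5334)
c(R, u) = (13 + u)/(2*(26 + u)) (c(R, u) = -(-1)*(13 + u)/(26 + u)/2 = -(-1)*(13 + u)/(2*(26 + u)) = (13 + u)/(2*(26 + u)))
-129273 - c(A(-17), n) = -129273 - (13 - 2983/658)/(2*(26 - 2983/658)) = -129273 - 5571/(2*14125/658*658) = -129273 - 658*5571/(2*14125*658) = -129273 - 1*5571/28250 = -129273 - 5571/28250 = -3651967821/28250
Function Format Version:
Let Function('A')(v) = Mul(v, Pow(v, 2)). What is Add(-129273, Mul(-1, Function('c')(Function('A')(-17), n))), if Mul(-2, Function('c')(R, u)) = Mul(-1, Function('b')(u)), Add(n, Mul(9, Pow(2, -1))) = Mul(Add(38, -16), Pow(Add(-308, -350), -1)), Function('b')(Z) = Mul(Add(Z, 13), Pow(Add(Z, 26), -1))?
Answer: Rational(-3651967821, 28250) ≈ -1.2927e+5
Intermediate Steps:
Function('b')(Z) = Mul(Pow(Add(26, Z), -1), Add(13, Z)) (Function('b')(Z) = Mul(Add(13, Z), Pow(Add(26, Z), -1)) = Mul(Pow(Add(26, Z), -1), Add(13, Z)))
Function('A')(v) = Pow(v, 3)
n = Rational(-2983, 658) (n = Add(Rational(-9, 2), Mul(Add(38, -16), Pow(Add(-308, -350), -1))) = Add(Rational(-9, 2), Mul(22, Pow(-658, -1))) = Add(Rational(-9, 2), Mul(22, Rational(-1, 658))) = Add(Rational(-9, 2), Rational(-11, 329)) = Rational(-2983, 658) ≈ -4.5334)
Function('c')(R, u) = Mul(Rational(1, 2), Pow(Add(26, u), -1), Add(13, u)) (Function('c')(R, u) = Mul(Rational(-1, 2), Mul(-1, Mul(Pow(Add(26, u), -1), Add(13, u)))) = Mul(Rational(-1, 2), Mul(-1, Pow(Add(26, u), -1), Add(13, u))) = Mul(Rational(1, 2), Pow(Add(26, u), -1), Add(13, u)))
Add(-129273, Mul(-1, Function('c')(Function('A')(-17), n))) = Add(-129273, Mul(-1, Mul(Rational(1, 2), Pow(Add(26, Rational(-2983, 658)), -1), Add(13, Rational(-2983, 658))))) = Add(-129273, Mul(-1, Mul(Rational(1, 2), Pow(Rational(14125, 658), -1), Rational(5571, 658)))) = Add(-129273, Mul(-1, Mul(Rational(1, 2), Rational(658, 14125), Rational(5571, 658)))) = Add(-129273, Mul(-1, Rational(5571, 28250))) = Add(-129273, Rational(-5571, 28250)) = Rational(-3651967821, 28250)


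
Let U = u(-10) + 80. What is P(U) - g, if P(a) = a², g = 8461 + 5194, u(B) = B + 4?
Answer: -8179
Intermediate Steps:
u(B) = 4 + B
U = 74 (U = (4 - 10) + 80 = -6 + 80 = 74)
g = 13655
P(U) - g = 74² - 1*13655 = 5476 - 13655 = -8179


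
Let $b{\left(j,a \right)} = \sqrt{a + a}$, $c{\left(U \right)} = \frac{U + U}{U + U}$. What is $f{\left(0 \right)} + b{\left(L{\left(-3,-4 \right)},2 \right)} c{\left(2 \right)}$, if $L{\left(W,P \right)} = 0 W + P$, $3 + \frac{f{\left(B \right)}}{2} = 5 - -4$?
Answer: $14$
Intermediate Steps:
$f{\left(B \right)} = 12$ ($f{\left(B \right)} = -6 + 2 \left(5 - -4\right) = -6 + 2 \left(5 + 4\right) = -6 + 2 \cdot 9 = -6 + 18 = 12$)
$L{\left(W,P \right)} = P$ ($L{\left(W,P \right)} = 0 + P = P$)
$c{\left(U \right)} = 1$ ($c{\left(U \right)} = \frac{2 U}{2 U} = 2 U \frac{1}{2 U} = 1$)
$b{\left(j,a \right)} = \sqrt{2} \sqrt{a}$ ($b{\left(j,a \right)} = \sqrt{2 a} = \sqrt{2} \sqrt{a}$)
$f{\left(0 \right)} + b{\left(L{\left(-3,-4 \right)},2 \right)} c{\left(2 \right)} = 12 + \sqrt{2} \sqrt{2} \cdot 1 = 12 + 2 \cdot 1 = 12 + 2 = 14$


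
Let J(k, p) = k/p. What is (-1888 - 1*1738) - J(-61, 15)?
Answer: -54329/15 ≈ -3621.9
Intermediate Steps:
(-1888 - 1*1738) - J(-61, 15) = (-1888 - 1*1738) - (-61)/15 = (-1888 - 1738) - (-61)/15 = -3626 - 1*(-61/15) = -3626 + 61/15 = -54329/15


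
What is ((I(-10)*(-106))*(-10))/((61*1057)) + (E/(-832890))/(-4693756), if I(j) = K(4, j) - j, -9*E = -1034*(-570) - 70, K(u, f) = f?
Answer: -58931/3518444191356 ≈ -1.6749e-8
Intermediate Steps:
E = -589310/9 (E = -(-1034*(-570) - 70)/9 = -(589380 - 70)/9 = -⅑*589310 = -589310/9 ≈ -65479.)
I(j) = 0 (I(j) = j - j = 0)
((I(-10)*(-106))*(-10))/((61*1057)) + (E/(-832890))/(-4693756) = ((0*(-106))*(-10))/((61*1057)) - 589310/9/(-832890)/(-4693756) = (0*(-10))/64477 - 589310/9*(-1/832890)*(-1/4693756) = 0*(1/64477) + (58931/749601)*(-1/4693756) = 0 - 58931/3518444191356 = -58931/3518444191356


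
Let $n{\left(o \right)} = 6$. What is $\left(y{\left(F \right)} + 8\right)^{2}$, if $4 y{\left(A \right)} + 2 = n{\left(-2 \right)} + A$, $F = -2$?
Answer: $\frac{289}{4} \approx 72.25$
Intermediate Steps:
$y{\left(A \right)} = 1 + \frac{A}{4}$ ($y{\left(A \right)} = - \frac{1}{2} + \frac{6 + A}{4} = - \frac{1}{2} + \left(\frac{3}{2} + \frac{A}{4}\right) = 1 + \frac{A}{4}$)
$\left(y{\left(F \right)} + 8\right)^{2} = \left(\left(1 + \frac{1}{4} \left(-2\right)\right) + 8\right)^{2} = \left(\left(1 - \frac{1}{2}\right) + 8\right)^{2} = \left(\frac{1}{2} + 8\right)^{2} = \left(\frac{17}{2}\right)^{2} = \frac{289}{4}$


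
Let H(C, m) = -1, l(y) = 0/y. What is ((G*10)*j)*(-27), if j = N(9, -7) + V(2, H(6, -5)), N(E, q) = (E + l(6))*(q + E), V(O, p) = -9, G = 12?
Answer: -29160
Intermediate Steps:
l(y) = 0
N(E, q) = E*(E + q) (N(E, q) = (E + 0)*(q + E) = E*(E + q))
j = 9 (j = 9*(9 - 7) - 9 = 9*2 - 9 = 18 - 9 = 9)
((G*10)*j)*(-27) = ((12*10)*9)*(-27) = (120*9)*(-27) = 1080*(-27) = -29160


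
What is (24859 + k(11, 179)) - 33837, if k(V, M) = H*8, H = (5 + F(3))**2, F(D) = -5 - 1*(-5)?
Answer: -8778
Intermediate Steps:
F(D) = 0 (F(D) = -5 + 5 = 0)
H = 25 (H = (5 + 0)**2 = 5**2 = 25)
k(V, M) = 200 (k(V, M) = 25*8 = 200)
(24859 + k(11, 179)) - 33837 = (24859 + 200) - 33837 = 25059 - 33837 = -8778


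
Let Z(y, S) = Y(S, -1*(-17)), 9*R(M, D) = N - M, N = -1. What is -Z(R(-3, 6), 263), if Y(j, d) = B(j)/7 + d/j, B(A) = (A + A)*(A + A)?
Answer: -72765907/1841 ≈ -39525.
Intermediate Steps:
B(A) = 4*A**2 (B(A) = (2*A)*(2*A) = 4*A**2)
R(M, D) = -1/9 - M/9 (R(M, D) = (-1 - M)/9 = -1/9 - M/9)
Y(j, d) = 4*j**2/7 + d/j (Y(j, d) = (4*j**2)/7 + d/j = (4*j**2)*(1/7) + d/j = 4*j**2/7 + d/j)
Z(y, S) = (17 + 4*S**3/7)/S (Z(y, S) = (-1*(-17) + 4*S**3/7)/S = (17 + 4*S**3/7)/S)
-Z(R(-3, 6), 263) = -(119 + 4*263**3)/(7*263) = -(119 + 4*18191447)/(7*263) = -(119 + 72765788)/(7*263) = -72765907/(7*263) = -1*72765907/1841 = -72765907/1841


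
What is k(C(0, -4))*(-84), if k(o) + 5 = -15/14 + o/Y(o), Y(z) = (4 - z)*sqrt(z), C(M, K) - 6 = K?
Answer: 510 - 42*sqrt(2) ≈ 450.60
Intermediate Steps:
C(M, K) = 6 + K
Y(z) = sqrt(z)*(4 - z)
k(o) = -85/14 + sqrt(o)/(4 - o) (k(o) = -5 + (-15/14 + o/((sqrt(o)*(4 - o)))) = -5 + (-15*1/14 + o*(1/(sqrt(o)*(4 - o)))) = -5 + (-15/14 + sqrt(o)/(4 - o)) = -85/14 + sqrt(o)/(4 - o))
k(C(0, -4))*(-84) = ((340 - 85*(6 - 4) - 14*sqrt(6 - 4))/(14*(-4 + (6 - 4))))*(-84) = ((340 - 85*2 - 14*sqrt(2))/(14*(-4 + 2)))*(-84) = ((1/14)*(340 - 170 - 14*sqrt(2))/(-2))*(-84) = ((1/14)*(-1/2)*(170 - 14*sqrt(2)))*(-84) = (-85/14 + sqrt(2)/2)*(-84) = 510 - 42*sqrt(2)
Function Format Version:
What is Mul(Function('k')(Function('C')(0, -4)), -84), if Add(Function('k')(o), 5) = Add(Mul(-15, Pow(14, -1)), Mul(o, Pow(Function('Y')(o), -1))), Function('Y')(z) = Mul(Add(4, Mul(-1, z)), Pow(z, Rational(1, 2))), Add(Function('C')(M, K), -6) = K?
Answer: Add(510, Mul(-42, Pow(2, Rational(1, 2)))) ≈ 450.60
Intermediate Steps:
Function('C')(M, K) = Add(6, K)
Function('Y')(z) = Mul(Pow(z, Rational(1, 2)), Add(4, Mul(-1, z)))
Function('k')(o) = Add(Rational(-85, 14), Mul(Pow(o, Rational(1, 2)), Pow(Add(4, Mul(-1, o)), -1))) (Function('k')(o) = Add(-5, Add(Mul(-15, Pow(14, -1)), Mul(o, Pow(Mul(Pow(o, Rational(1, 2)), Add(4, Mul(-1, o))), -1)))) = Add(-5, Add(Mul(-15, Rational(1, 14)), Mul(o, Mul(Pow(o, Rational(-1, 2)), Pow(Add(4, Mul(-1, o)), -1))))) = Add(-5, Add(Rational(-15, 14), Mul(Pow(o, Rational(1, 2)), Pow(Add(4, Mul(-1, o)), -1)))) = Add(Rational(-85, 14), Mul(Pow(o, Rational(1, 2)), Pow(Add(4, Mul(-1, o)), -1))))
Mul(Function('k')(Function('C')(0, -4)), -84) = Mul(Mul(Rational(1, 14), Pow(Add(-4, Add(6, -4)), -1), Add(340, Mul(-85, Add(6, -4)), Mul(-14, Pow(Add(6, -4), Rational(1, 2))))), -84) = Mul(Mul(Rational(1, 14), Pow(Add(-4, 2), -1), Add(340, Mul(-85, 2), Mul(-14, Pow(2, Rational(1, 2))))), -84) = Mul(Mul(Rational(1, 14), Pow(-2, -1), Add(340, -170, Mul(-14, Pow(2, Rational(1, 2))))), -84) = Mul(Mul(Rational(1, 14), Rational(-1, 2), Add(170, Mul(-14, Pow(2, Rational(1, 2))))), -84) = Mul(Add(Rational(-85, 14), Mul(Rational(1, 2), Pow(2, Rational(1, 2)))), -84) = Add(510, Mul(-42, Pow(2, Rational(1, 2))))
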